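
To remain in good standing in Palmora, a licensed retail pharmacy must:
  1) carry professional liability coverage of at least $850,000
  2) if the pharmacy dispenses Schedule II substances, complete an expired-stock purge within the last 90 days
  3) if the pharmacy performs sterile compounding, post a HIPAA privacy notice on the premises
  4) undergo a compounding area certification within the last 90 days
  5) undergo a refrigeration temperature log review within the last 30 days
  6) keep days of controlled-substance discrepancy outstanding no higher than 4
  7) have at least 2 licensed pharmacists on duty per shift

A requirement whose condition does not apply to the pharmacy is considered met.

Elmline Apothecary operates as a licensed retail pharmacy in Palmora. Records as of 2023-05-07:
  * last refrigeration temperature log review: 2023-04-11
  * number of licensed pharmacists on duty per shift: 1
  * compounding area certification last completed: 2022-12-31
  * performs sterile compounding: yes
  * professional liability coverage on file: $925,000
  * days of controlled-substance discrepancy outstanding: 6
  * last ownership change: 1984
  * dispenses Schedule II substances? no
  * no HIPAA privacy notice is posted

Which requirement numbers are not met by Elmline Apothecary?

1. professional liability coverage $925,000 ≥ $850,000 → met
2. condition 'dispenses Schedule II substances' does not hold → requirement n/a → met
3. condition 'performs sterile compounding' holds; HIPAA privacy notice absent → not met
4. compounding area certification 127 days ago vs limit 90 → not met
5. refrigeration temperature log review 26 days ago vs limit 30 → met
6. days of controlled-substance discrepancy outstanding 6 > 4 → not met
7. licensed pharmacists on duty per shift 1 < 2 → not met
Not met: 3, 4, 6, 7

3, 4, 6, 7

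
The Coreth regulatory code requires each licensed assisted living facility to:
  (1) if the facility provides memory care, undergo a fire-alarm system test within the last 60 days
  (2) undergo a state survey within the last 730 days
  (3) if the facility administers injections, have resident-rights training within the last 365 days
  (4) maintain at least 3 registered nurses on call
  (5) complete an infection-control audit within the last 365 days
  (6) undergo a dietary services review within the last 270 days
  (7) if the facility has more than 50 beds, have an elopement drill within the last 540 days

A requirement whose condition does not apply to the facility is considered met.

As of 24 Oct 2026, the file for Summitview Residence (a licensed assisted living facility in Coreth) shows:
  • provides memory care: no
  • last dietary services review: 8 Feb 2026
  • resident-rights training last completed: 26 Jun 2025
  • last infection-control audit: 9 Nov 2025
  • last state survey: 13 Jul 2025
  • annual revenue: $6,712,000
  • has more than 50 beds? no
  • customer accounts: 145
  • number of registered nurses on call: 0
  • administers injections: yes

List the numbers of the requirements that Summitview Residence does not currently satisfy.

3, 4

1. condition 'provides memory care' does not hold → requirement n/a → met
2. state survey 468 days ago vs limit 730 → met
3. condition 'administers injections' holds; resident-rights training 485 days ago vs limit 365 → not met
4. registered nurses on call 0 < 3 → not met
5. infection-control audit 349 days ago vs limit 365 → met
6. dietary services review 258 days ago vs limit 270 → met
7. condition 'has more than 50 beds' does not hold → requirement n/a → met
Not met: 3, 4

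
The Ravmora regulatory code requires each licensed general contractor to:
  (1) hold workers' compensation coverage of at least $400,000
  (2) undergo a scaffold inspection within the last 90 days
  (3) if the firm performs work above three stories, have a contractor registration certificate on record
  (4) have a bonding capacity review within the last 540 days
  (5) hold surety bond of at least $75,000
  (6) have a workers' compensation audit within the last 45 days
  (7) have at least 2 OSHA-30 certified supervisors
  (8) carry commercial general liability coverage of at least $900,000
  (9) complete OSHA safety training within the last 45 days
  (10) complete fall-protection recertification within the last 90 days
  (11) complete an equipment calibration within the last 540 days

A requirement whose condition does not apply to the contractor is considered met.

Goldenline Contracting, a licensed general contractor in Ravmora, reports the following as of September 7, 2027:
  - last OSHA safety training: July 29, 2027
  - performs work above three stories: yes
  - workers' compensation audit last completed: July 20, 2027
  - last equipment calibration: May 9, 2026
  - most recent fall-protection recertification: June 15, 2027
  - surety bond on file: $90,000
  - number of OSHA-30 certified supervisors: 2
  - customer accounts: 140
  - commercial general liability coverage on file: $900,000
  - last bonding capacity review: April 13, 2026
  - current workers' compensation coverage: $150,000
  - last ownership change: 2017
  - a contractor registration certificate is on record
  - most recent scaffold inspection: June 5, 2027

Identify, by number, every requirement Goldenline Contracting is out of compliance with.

1. workers' compensation coverage $150,000 < $400,000 → not met
2. scaffold inspection 94 days ago vs limit 90 → not met
3. condition 'performs work above three stories' holds; contractor registration certificate present → met
4. bonding capacity review 512 days ago vs limit 540 → met
5. surety bond $90,000 ≥ $75,000 → met
6. workers' compensation audit 49 days ago vs limit 45 → not met
7. OSHA-30 certified supervisors 2 ≥ 2 → met
8. commercial general liability coverage $900,000 ≥ $900,000 → met
9. OSHA safety training 40 days ago vs limit 45 → met
10. fall-protection recertification 84 days ago vs limit 90 → met
11. equipment calibration 486 days ago vs limit 540 → met
Not met: 1, 2, 6

1, 2, 6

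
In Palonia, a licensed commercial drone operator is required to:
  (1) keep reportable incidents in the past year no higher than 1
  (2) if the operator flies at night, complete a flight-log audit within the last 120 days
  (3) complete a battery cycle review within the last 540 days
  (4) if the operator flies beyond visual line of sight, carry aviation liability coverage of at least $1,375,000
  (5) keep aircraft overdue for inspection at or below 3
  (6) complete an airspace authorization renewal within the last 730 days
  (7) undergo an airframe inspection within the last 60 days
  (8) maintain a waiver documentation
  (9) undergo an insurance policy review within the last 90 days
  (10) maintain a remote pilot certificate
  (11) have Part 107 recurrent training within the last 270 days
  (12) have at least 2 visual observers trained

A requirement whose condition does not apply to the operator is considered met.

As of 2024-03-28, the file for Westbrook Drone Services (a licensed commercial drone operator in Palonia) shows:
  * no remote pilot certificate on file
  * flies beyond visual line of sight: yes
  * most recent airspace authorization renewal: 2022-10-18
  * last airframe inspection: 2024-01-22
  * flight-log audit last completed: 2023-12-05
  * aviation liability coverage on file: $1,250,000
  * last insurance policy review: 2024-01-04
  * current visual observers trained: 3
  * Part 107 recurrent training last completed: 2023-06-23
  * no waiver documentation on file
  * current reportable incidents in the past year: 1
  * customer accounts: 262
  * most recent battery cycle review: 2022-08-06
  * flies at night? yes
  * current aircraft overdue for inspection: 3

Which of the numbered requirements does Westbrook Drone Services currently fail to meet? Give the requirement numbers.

1. reportable incidents in the past year 1 ≤ 1 → met
2. condition 'flies at night' holds; flight-log audit 114 days ago vs limit 120 → met
3. battery cycle review 600 days ago vs limit 540 → not met
4. condition 'flies beyond visual line of sight' holds; aviation liability coverage $1,250,000 < $1,375,000 → not met
5. aircraft overdue for inspection 3 ≤ 3 → met
6. airspace authorization renewal 527 days ago vs limit 730 → met
7. airframe inspection 66 days ago vs limit 60 → not met
8. waiver documentation absent → not met
9. insurance policy review 84 days ago vs limit 90 → met
10. remote pilot certificate absent → not met
11. Part 107 recurrent training 279 days ago vs limit 270 → not met
12. visual observers trained 3 ≥ 2 → met
Not met: 3, 4, 7, 8, 10, 11

3, 4, 7, 8, 10, 11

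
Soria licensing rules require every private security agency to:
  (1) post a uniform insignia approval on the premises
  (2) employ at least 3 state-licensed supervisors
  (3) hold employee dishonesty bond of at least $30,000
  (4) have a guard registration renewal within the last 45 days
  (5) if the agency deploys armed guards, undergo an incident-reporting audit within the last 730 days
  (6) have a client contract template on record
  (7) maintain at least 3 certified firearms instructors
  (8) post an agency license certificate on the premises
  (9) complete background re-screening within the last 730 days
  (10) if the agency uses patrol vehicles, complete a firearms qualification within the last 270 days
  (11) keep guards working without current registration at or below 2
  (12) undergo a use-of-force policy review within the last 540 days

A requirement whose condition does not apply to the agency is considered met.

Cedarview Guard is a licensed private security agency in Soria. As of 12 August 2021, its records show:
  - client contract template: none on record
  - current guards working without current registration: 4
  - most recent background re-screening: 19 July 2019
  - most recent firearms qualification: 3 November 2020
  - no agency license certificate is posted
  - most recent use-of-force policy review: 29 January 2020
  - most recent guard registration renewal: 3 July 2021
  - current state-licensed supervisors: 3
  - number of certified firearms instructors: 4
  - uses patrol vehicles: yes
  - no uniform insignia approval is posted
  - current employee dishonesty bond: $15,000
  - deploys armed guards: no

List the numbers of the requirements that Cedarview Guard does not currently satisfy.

1, 3, 6, 8, 9, 10, 11, 12

1. uniform insignia approval absent → not met
2. state-licensed supervisors 3 ≥ 3 → met
3. employee dishonesty bond $15,000 < $30,000 → not met
4. guard registration renewal 40 days ago vs limit 45 → met
5. condition 'deploys armed guards' does not hold → requirement n/a → met
6. client contract template absent → not met
7. certified firearms instructors 4 ≥ 3 → met
8. agency license certificate absent → not met
9. background re-screening 755 days ago vs limit 730 → not met
10. condition 'uses patrol vehicles' holds; firearms qualification 282 days ago vs limit 270 → not met
11. guards working without current registration 4 > 2 → not met
12. use-of-force policy review 561 days ago vs limit 540 → not met
Not met: 1, 3, 6, 8, 9, 10, 11, 12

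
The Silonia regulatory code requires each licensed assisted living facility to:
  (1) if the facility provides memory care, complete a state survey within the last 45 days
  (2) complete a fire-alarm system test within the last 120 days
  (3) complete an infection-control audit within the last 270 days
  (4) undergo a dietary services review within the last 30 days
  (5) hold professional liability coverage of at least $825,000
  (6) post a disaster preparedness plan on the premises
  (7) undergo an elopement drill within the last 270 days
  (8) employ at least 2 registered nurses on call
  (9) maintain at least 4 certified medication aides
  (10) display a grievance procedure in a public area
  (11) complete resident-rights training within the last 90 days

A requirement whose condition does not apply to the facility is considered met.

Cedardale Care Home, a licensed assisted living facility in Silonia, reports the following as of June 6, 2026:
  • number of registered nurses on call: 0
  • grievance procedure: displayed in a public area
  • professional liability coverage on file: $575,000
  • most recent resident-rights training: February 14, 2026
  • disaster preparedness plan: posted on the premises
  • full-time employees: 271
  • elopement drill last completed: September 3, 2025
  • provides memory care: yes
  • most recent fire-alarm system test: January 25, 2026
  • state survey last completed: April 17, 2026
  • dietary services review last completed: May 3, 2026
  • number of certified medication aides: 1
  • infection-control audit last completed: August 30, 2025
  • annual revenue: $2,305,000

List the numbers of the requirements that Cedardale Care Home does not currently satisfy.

1. condition 'provides memory care' holds; state survey 50 days ago vs limit 45 → not met
2. fire-alarm system test 132 days ago vs limit 120 → not met
3. infection-control audit 280 days ago vs limit 270 → not met
4. dietary services review 34 days ago vs limit 30 → not met
5. professional liability coverage $575,000 < $825,000 → not met
6. disaster preparedness plan present → met
7. elopement drill 276 days ago vs limit 270 → not met
8. registered nurses on call 0 < 2 → not met
9. certified medication aides 1 < 4 → not met
10. grievance procedure present → met
11. resident-rights training 112 days ago vs limit 90 → not met
Not met: 1, 2, 3, 4, 5, 7, 8, 9, 11

1, 2, 3, 4, 5, 7, 8, 9, 11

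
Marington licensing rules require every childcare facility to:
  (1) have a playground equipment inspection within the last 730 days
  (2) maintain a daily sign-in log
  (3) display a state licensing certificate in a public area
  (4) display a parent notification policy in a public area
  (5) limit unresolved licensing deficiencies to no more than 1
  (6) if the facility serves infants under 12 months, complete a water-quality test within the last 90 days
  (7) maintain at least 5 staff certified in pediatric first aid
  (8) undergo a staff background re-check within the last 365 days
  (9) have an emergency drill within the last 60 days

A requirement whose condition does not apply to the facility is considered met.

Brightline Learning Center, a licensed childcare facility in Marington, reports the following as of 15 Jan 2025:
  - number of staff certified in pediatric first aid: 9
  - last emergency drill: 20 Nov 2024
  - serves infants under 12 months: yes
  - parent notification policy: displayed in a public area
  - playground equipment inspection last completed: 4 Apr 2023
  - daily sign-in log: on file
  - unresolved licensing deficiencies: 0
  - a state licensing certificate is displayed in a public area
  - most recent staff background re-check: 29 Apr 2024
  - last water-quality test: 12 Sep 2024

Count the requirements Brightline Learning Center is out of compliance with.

1

1. playground equipment inspection 652 days ago vs limit 730 → met
2. daily sign-in log present → met
3. state licensing certificate present → met
4. parent notification policy present → met
5. unresolved licensing deficiencies 0 ≤ 1 → met
6. condition 'serves infants under 12 months' holds; water-quality test 125 days ago vs limit 90 → not met
7. staff certified in pediatric first aid 9 ≥ 5 → met
8. staff background re-check 261 days ago vs limit 365 → met
9. emergency drill 56 days ago vs limit 60 → met
Not met: 1 of 9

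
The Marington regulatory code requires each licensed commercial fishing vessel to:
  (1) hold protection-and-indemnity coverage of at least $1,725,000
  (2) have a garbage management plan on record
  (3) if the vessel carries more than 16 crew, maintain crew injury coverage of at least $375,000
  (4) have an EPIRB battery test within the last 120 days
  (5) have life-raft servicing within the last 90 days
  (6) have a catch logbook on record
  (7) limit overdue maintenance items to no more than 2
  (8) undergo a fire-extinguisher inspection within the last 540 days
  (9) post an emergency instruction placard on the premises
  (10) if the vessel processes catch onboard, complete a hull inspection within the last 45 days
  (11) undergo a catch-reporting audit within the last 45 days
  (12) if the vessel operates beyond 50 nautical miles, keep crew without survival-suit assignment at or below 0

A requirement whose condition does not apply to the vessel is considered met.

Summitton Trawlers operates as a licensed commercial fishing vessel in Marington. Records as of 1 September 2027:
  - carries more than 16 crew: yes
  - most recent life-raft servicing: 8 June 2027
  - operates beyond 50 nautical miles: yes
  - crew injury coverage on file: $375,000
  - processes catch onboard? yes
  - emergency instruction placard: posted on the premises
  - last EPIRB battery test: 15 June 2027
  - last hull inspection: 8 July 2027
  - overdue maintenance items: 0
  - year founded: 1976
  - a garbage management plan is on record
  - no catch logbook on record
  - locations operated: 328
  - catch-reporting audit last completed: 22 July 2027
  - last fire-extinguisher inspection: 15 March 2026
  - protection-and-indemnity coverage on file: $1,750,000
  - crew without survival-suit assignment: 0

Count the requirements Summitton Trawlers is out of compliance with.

2

1. protection-and-indemnity coverage $1,750,000 ≥ $1,725,000 → met
2. garbage management plan present → met
3. condition 'carries more than 16 crew' holds; crew injury coverage $375,000 ≥ $375,000 → met
4. EPIRB battery test 78 days ago vs limit 120 → met
5. life-raft servicing 85 days ago vs limit 90 → met
6. catch logbook absent → not met
7. overdue maintenance items 0 ≤ 2 → met
8. fire-extinguisher inspection 535 days ago vs limit 540 → met
9. emergency instruction placard present → met
10. condition 'processes catch onboard' holds; hull inspection 55 days ago vs limit 45 → not met
11. catch-reporting audit 41 days ago vs limit 45 → met
12. condition 'operates beyond 50 nautical miles' holds; crew without survival-suit assignment 0 ≤ 0 → met
Not met: 2 of 12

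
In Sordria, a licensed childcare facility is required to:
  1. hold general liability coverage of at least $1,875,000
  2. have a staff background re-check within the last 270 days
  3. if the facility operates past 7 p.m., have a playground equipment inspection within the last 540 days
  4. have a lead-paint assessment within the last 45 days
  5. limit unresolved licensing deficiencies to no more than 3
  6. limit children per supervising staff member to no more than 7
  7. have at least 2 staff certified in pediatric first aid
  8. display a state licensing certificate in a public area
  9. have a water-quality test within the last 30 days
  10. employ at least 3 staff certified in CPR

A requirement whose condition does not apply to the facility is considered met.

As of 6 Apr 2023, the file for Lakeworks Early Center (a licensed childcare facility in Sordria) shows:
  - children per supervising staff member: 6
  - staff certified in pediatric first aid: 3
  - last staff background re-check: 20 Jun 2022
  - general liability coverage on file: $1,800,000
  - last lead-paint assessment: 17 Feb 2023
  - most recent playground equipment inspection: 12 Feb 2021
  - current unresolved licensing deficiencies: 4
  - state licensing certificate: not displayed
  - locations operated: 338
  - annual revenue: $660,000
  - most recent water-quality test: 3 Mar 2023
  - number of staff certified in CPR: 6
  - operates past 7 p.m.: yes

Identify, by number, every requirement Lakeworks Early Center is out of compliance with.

1, 2, 3, 4, 5, 8, 9

1. general liability coverage $1,800,000 < $1,875,000 → not met
2. staff background re-check 290 days ago vs limit 270 → not met
3. condition 'operates past 7 p.m.' holds; playground equipment inspection 783 days ago vs limit 540 → not met
4. lead-paint assessment 48 days ago vs limit 45 → not met
5. unresolved licensing deficiencies 4 > 3 → not met
6. children per supervising staff member 6 ≤ 7 → met
7. staff certified in pediatric first aid 3 ≥ 2 → met
8. state licensing certificate absent → not met
9. water-quality test 34 days ago vs limit 30 → not met
10. staff certified in CPR 6 ≥ 3 → met
Not met: 1, 2, 3, 4, 5, 8, 9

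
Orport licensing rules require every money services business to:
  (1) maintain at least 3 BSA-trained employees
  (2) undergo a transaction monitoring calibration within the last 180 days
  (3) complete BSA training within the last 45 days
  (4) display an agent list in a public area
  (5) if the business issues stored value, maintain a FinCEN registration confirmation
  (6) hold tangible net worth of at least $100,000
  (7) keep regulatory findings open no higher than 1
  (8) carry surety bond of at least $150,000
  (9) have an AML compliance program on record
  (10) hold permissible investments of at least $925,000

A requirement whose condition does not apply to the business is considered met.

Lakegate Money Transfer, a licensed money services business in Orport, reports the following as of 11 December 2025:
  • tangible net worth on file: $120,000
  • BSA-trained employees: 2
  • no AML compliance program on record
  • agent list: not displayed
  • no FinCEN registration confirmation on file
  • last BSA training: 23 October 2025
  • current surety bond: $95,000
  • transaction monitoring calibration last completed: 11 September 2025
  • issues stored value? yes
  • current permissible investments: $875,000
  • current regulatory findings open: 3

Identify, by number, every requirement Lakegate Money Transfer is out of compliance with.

1, 3, 4, 5, 7, 8, 9, 10

1. BSA-trained employees 2 < 3 → not met
2. transaction monitoring calibration 91 days ago vs limit 180 → met
3. BSA training 49 days ago vs limit 45 → not met
4. agent list absent → not met
5. condition 'issues stored value' holds; FinCEN registration confirmation absent → not met
6. tangible net worth $120,000 ≥ $100,000 → met
7. regulatory findings open 3 > 1 → not met
8. surety bond $95,000 < $150,000 → not met
9. AML compliance program absent → not met
10. permissible investments $875,000 < $925,000 → not met
Not met: 1, 3, 4, 5, 7, 8, 9, 10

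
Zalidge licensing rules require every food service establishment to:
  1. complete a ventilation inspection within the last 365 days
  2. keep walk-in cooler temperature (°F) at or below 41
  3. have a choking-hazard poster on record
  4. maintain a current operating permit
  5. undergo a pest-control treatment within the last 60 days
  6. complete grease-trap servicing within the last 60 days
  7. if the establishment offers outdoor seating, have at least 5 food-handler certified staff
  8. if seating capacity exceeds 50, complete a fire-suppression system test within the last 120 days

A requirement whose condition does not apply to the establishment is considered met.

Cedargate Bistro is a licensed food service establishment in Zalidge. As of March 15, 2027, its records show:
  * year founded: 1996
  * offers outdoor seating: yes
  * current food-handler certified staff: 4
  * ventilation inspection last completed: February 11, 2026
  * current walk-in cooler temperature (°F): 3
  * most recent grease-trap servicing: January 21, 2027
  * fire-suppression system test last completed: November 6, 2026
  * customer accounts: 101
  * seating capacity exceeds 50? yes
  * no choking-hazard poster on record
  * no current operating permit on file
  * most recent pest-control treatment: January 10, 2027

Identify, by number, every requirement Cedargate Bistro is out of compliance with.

1, 3, 4, 5, 7, 8

1. ventilation inspection 397 days ago vs limit 365 → not met
2. walk-in cooler temperature (°F) 3 ≤ 41 → met
3. choking-hazard poster absent → not met
4. current operating permit absent → not met
5. pest-control treatment 64 days ago vs limit 60 → not met
6. grease-trap servicing 53 days ago vs limit 60 → met
7. condition 'offers outdoor seating' holds; food-handler certified staff 4 < 5 → not met
8. condition 'seating capacity exceeds 50' holds; fire-suppression system test 129 days ago vs limit 120 → not met
Not met: 1, 3, 4, 5, 7, 8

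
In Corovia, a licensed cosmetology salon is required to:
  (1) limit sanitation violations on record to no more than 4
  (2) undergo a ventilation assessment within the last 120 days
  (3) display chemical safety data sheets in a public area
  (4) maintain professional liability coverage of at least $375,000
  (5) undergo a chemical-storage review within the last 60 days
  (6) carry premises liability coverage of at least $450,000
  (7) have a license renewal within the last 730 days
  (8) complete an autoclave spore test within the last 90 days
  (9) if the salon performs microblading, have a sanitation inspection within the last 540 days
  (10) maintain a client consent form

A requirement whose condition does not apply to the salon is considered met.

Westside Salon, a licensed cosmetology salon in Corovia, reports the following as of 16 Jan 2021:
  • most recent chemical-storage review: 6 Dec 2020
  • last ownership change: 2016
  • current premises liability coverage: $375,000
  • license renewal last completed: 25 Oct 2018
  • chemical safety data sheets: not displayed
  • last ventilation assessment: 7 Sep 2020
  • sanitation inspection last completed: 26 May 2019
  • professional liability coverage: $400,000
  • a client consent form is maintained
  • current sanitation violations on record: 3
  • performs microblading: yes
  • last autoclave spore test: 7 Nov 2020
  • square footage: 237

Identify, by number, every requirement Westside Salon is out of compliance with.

2, 3, 6, 7, 9

1. sanitation violations on record 3 ≤ 4 → met
2. ventilation assessment 131 days ago vs limit 120 → not met
3. chemical safety data sheets absent → not met
4. professional liability coverage $400,000 ≥ $375,000 → met
5. chemical-storage review 41 days ago vs limit 60 → met
6. premises liability coverage $375,000 < $450,000 → not met
7. license renewal 814 days ago vs limit 730 → not met
8. autoclave spore test 70 days ago vs limit 90 → met
9. condition 'performs microblading' holds; sanitation inspection 601 days ago vs limit 540 → not met
10. client consent form present → met
Not met: 2, 3, 6, 7, 9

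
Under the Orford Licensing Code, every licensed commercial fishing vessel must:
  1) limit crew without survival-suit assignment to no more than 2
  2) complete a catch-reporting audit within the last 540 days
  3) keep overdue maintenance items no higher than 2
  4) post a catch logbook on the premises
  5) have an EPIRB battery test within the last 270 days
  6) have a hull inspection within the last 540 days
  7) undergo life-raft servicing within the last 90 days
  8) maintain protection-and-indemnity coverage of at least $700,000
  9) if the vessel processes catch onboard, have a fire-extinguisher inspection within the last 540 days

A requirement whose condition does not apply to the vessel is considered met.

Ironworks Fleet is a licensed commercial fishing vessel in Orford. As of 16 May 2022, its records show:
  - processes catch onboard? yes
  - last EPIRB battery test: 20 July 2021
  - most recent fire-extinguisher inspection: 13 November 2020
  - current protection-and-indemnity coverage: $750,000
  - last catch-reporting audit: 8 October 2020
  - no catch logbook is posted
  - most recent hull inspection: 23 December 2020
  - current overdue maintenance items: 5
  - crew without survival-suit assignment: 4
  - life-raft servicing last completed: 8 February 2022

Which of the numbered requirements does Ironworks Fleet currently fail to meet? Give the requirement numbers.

1, 2, 3, 4, 5, 7, 9

1. crew without survival-suit assignment 4 > 2 → not met
2. catch-reporting audit 585 days ago vs limit 540 → not met
3. overdue maintenance items 5 > 2 → not met
4. catch logbook absent → not met
5. EPIRB battery test 300 days ago vs limit 270 → not met
6. hull inspection 509 days ago vs limit 540 → met
7. life-raft servicing 97 days ago vs limit 90 → not met
8. protection-and-indemnity coverage $750,000 ≥ $700,000 → met
9. condition 'processes catch onboard' holds; fire-extinguisher inspection 549 days ago vs limit 540 → not met
Not met: 1, 2, 3, 4, 5, 7, 9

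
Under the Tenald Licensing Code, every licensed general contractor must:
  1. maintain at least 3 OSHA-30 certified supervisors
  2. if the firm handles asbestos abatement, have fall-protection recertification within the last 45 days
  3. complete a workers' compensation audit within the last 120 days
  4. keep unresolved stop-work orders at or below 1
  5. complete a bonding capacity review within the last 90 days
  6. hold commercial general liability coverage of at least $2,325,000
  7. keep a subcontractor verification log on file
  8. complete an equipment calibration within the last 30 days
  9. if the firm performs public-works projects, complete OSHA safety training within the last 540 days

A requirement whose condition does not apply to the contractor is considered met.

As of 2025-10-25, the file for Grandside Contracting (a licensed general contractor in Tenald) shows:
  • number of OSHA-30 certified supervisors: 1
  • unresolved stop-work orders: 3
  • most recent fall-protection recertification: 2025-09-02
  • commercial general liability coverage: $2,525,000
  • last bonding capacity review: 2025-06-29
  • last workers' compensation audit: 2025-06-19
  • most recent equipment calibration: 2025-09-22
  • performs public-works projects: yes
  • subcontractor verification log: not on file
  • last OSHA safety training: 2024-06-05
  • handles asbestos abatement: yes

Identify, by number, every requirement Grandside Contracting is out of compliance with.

1, 2, 3, 4, 5, 7, 8

1. OSHA-30 certified supervisors 1 < 3 → not met
2. condition 'handles asbestos abatement' holds; fall-protection recertification 53 days ago vs limit 45 → not met
3. workers' compensation audit 128 days ago vs limit 120 → not met
4. unresolved stop-work orders 3 > 1 → not met
5. bonding capacity review 118 days ago vs limit 90 → not met
6. commercial general liability coverage $2,525,000 ≥ $2,325,000 → met
7. subcontractor verification log absent → not met
8. equipment calibration 33 days ago vs limit 30 → not met
9. condition 'performs public-works projects' holds; OSHA safety training 507 days ago vs limit 540 → met
Not met: 1, 2, 3, 4, 5, 7, 8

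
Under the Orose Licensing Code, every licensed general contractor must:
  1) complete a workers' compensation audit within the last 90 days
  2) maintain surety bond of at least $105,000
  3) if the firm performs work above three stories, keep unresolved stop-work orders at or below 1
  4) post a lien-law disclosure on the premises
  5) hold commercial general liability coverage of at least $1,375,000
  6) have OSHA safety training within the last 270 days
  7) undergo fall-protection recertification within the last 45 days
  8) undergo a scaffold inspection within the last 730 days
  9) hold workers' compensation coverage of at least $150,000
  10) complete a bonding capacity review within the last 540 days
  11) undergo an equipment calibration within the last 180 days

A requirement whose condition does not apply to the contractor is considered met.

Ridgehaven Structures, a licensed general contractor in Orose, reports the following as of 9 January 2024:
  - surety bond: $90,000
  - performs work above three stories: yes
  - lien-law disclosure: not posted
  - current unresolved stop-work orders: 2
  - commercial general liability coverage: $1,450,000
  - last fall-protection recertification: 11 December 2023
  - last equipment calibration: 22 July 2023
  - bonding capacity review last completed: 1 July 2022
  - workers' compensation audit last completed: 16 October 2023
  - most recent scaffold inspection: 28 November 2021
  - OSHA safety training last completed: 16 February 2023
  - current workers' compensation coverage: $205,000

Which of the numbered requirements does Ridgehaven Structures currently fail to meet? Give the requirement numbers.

2, 3, 4, 6, 8, 10

1. workers' compensation audit 85 days ago vs limit 90 → met
2. surety bond $90,000 < $105,000 → not met
3. condition 'performs work above three stories' holds; unresolved stop-work orders 2 > 1 → not met
4. lien-law disclosure absent → not met
5. commercial general liability coverage $1,450,000 ≥ $1,375,000 → met
6. OSHA safety training 327 days ago vs limit 270 → not met
7. fall-protection recertification 29 days ago vs limit 45 → met
8. scaffold inspection 772 days ago vs limit 730 → not met
9. workers' compensation coverage $205,000 ≥ $150,000 → met
10. bonding capacity review 557 days ago vs limit 540 → not met
11. equipment calibration 171 days ago vs limit 180 → met
Not met: 2, 3, 4, 6, 8, 10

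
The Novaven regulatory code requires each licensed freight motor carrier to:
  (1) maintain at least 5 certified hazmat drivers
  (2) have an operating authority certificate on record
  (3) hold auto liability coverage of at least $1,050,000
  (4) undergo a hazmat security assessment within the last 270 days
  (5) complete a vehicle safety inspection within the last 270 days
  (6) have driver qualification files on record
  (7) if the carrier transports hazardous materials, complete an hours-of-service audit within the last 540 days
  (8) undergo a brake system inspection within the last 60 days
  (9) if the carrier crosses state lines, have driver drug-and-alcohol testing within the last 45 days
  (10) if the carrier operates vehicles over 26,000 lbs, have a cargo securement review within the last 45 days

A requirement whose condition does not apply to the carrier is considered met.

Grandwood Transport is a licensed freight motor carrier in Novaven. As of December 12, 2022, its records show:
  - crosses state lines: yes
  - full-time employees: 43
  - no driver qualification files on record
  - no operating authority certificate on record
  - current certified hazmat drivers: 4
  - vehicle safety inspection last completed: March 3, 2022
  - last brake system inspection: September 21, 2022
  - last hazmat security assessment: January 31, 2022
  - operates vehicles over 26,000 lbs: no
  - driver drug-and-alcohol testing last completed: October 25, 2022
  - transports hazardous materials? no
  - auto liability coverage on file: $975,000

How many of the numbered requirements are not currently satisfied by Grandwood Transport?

1. certified hazmat drivers 4 < 5 → not met
2. operating authority certificate absent → not met
3. auto liability coverage $975,000 < $1,050,000 → not met
4. hazmat security assessment 315 days ago vs limit 270 → not met
5. vehicle safety inspection 284 days ago vs limit 270 → not met
6. driver qualification files absent → not met
7. condition 'transports hazardous materials' does not hold → requirement n/a → met
8. brake system inspection 82 days ago vs limit 60 → not met
9. condition 'crosses state lines' holds; driver drug-and-alcohol testing 48 days ago vs limit 45 → not met
10. condition 'operates vehicles over 26,000 lbs' does not hold → requirement n/a → met
Not met: 8 of 10

8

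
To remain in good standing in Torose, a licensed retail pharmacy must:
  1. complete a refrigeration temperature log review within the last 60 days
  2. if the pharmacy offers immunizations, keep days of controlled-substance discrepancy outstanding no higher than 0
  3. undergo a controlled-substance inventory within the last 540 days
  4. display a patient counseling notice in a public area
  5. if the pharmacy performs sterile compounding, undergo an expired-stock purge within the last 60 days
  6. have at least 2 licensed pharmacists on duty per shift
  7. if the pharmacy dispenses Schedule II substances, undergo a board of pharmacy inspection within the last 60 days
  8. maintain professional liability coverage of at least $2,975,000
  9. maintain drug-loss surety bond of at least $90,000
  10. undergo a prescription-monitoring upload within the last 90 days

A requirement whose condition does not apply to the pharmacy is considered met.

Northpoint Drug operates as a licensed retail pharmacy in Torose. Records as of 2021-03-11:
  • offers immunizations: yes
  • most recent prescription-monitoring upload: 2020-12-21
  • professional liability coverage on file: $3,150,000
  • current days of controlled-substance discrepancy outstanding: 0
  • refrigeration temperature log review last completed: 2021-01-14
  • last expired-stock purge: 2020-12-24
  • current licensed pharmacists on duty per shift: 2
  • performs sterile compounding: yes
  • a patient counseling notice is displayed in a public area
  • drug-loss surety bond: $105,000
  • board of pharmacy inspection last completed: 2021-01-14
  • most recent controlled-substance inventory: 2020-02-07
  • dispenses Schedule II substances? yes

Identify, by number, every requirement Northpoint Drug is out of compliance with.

1. refrigeration temperature log review 56 days ago vs limit 60 → met
2. condition 'offers immunizations' holds; days of controlled-substance discrepancy outstanding 0 ≤ 0 → met
3. controlled-substance inventory 398 days ago vs limit 540 → met
4. patient counseling notice present → met
5. condition 'performs sterile compounding' holds; expired-stock purge 77 days ago vs limit 60 → not met
6. licensed pharmacists on duty per shift 2 ≥ 2 → met
7. condition 'dispenses Schedule II substances' holds; board of pharmacy inspection 56 days ago vs limit 60 → met
8. professional liability coverage $3,150,000 ≥ $2,975,000 → met
9. drug-loss surety bond $105,000 ≥ $90,000 → met
10. prescription-monitoring upload 80 days ago vs limit 90 → met
Not met: 5

5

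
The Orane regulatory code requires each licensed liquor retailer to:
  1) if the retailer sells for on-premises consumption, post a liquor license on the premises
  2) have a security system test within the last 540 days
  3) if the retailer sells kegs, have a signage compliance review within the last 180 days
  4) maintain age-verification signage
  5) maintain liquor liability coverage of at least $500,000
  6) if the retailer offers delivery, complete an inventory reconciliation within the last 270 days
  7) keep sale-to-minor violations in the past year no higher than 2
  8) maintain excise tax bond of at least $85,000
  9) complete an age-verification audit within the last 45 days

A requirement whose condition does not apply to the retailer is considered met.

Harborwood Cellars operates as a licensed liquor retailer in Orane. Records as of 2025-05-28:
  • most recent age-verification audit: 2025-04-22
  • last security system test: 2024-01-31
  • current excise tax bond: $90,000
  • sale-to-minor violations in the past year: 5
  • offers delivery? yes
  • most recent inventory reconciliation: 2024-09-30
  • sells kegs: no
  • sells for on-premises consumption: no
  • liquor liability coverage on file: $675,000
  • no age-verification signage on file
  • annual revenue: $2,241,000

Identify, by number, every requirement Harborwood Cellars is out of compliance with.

4, 7

1. condition 'sells for on-premises consumption' does not hold → requirement n/a → met
2. security system test 483 days ago vs limit 540 → met
3. condition 'sells kegs' does not hold → requirement n/a → met
4. age-verification signage absent → not met
5. liquor liability coverage $675,000 ≥ $500,000 → met
6. condition 'offers delivery' holds; inventory reconciliation 240 days ago vs limit 270 → met
7. sale-to-minor violations in the past year 5 > 2 → not met
8. excise tax bond $90,000 ≥ $85,000 → met
9. age-verification audit 36 days ago vs limit 45 → met
Not met: 4, 7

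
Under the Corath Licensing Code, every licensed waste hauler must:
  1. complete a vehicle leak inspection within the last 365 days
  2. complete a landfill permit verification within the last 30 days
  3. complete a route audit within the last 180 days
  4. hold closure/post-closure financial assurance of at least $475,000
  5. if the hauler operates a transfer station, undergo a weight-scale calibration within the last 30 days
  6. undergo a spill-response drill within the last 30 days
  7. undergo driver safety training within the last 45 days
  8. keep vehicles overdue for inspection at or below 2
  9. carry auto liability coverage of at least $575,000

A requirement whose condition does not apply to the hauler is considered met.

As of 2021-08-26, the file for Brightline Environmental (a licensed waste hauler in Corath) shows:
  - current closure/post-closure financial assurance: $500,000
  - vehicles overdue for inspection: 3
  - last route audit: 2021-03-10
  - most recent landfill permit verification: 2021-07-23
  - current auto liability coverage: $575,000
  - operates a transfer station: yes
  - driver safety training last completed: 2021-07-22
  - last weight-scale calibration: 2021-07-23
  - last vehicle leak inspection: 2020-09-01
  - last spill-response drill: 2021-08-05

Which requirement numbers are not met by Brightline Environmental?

2, 5, 8

1. vehicle leak inspection 359 days ago vs limit 365 → met
2. landfill permit verification 34 days ago vs limit 30 → not met
3. route audit 169 days ago vs limit 180 → met
4. closure/post-closure financial assurance $500,000 ≥ $475,000 → met
5. condition 'operates a transfer station' holds; weight-scale calibration 34 days ago vs limit 30 → not met
6. spill-response drill 21 days ago vs limit 30 → met
7. driver safety training 35 days ago vs limit 45 → met
8. vehicles overdue for inspection 3 > 2 → not met
9. auto liability coverage $575,000 ≥ $575,000 → met
Not met: 2, 5, 8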